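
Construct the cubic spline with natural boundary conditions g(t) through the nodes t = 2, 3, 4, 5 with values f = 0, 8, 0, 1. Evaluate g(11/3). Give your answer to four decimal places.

Write m_i for g''(x_i). With h_i = 1, 1, 1 and divided differences Δ_i = 8, -8, 1, the continuity of g' gives the tridiagonal system
  1·m_0 + 4·m_1 + 1·m_2 = 6(Δ_1 - Δ_0) = -96
  1·m_1 + 4·m_2 + 1·m_3 = 6(Δ_2 - Δ_1) = 54
Natural end conditions: m_0 = m_3 = 0.
Hence m_0 = 0, m_1 = -146/5, m_2 = 104/5, m_3 = 0.
On [3, 4], g(t) = 8 - 26/15·(t - 3) - 73/5·(t - 3)² + 25/3·(t - 3)³.
With (t - 3) = 2/3: g(11/3) = 1144/405.

2.8247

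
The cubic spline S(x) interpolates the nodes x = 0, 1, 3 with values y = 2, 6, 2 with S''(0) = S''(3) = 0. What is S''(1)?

Put M_i = S'' at the i-th knot. Here h = (1, 2) and Δ = (4, -2), so the interior equations h_(i-1)·M_(i-1) + 2(h_(i-1)+h_i)·M_i + h_i·M_(i+1) = 6(Δ_i − Δ_(i-1)) read
  1·M_0 + 6·M_1 + 2·M_2 = 6(Δ_1 - Δ_0) = -36
Natural end conditions: M_0 = M_2 = 0.
Solving the tridiagonal system: M_0 = 0, M_1 = -6, M_2 = 0.

-6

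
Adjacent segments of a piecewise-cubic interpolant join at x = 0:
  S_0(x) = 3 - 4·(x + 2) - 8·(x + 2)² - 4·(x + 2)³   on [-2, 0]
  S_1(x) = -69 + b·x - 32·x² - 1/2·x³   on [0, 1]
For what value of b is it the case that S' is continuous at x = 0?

S_0'(x) = -4 - 16·(x + 2) - 12·(x + 2)², so S_0'(0) = -84. On the right, S_1'(0) = b, so b = -84.

-84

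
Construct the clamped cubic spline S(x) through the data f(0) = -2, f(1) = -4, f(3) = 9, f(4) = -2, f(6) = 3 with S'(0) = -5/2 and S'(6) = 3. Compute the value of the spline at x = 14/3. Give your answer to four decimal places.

With σ_i denoting the second derivative at x_i, h_i = 1, 2, 1, 2, and Δ_i = (y_(i+1) − y_i)/h_i = -2, 13/2, -11, 5/2:
  1·σ_0 + 6·σ_1 + 2·σ_2 = 6(Δ_1 - Δ_0) = 51
  2·σ_1 + 6·σ_2 + 1·σ_3 = 6(Δ_2 - Δ_1) = -105
  1·σ_2 + 6·σ_3 + 2·σ_4 = 6(Δ_3 - Δ_2) = 81
Clamped end conditions give two more equations: 2h_0·σ_0 + h_0·σ_1 = 6(Δ_0 - S'(0)) = 3 and h_3·σ_3 + 2h_3·σ_4 = 6(S'(6) - Δ_3) = 3.
Solving the tridiagonal system: σ_0 = -742/93, σ_1 = 1763/93, σ_2 = -5093/186, σ_3 = 1988/93, σ_4 = -3697/372.
On [4, 6], S(x) = -2 - 3139/372·(x - 4) + 994/93·(x - 4)² - 3883/1488·(x - 4)³.
With (x - 4) = 2/3: S(14/3) = -9161/2511.

-3.6483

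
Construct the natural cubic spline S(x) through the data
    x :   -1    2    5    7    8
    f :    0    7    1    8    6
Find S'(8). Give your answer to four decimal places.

Put σ_i = S'' at the i-th knot. Here h = (3, 3, 2, 1) and Δ = (7/3, -2, 7/2, -2), so the interior equations h_(i-1)·σ_(i-1) + 2(h_(i-1)+h_i)·σ_i + h_i·σ_(i+1) = 6(Δ_i − Δ_(i-1)) read
  3·σ_0 + 12·σ_1 + 3·σ_2 = 6(Δ_1 - Δ_0) = -26
  3·σ_1 + 10·σ_2 + 2·σ_3 = 6(Δ_2 - Δ_1) = 33
  2·σ_2 + 6·σ_3 + 1·σ_4 = 6(Δ_3 - Δ_2) = -33
Natural end conditions: σ_0 = σ_4 = 0.
Solving: σ_0 = 0, σ_1 = -1124/309, σ_2 = 606/103, σ_3 = -1537/206, σ_4 = 0.
On [7, 8], S'(x) = b_3 + 2c_3·(x - 7) + 3d_3·(x - 7)² with b_3 = Δ_3 - h_3(2σ_3 + σ_4)/6 = 301/618, c_3 = σ_3/2 = -1537/412, d_3 = (σ_4 - σ_3)/(6h_3) = 1537/1236. So S'(8) = -4009/1236.

-3.2435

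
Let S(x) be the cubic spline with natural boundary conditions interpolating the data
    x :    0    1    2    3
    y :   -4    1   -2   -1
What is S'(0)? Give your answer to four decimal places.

7.4000

Let M_i = S''(x_i). Step sizes h_i = 1, 1, 1; slopes of the chords Δ_i = (y_(i+1) - y_i)/h_i = 5, -3, 1.
  1·M_0 + 4·M_1 + 1·M_2 = 6(Δ_1 - Δ_0) = -48
  1·M_1 + 4·M_2 + 1·M_3 = 6(Δ_2 - Δ_1) = 24
Natural end conditions: M_0 = M_3 = 0.
Forward elimination and back-substitution give M_0 = 0, M_1 = -72/5, M_2 = 48/5, M_3 = 0.
On [0, 1], S'(x) = b_0 + 2c_0·x + 3d_0·x² with b_0 = Δ_0 - h_0(2M_0 + M_1)/6 = 37/5, c_0 = M_0/2 = 0, d_0 = (M_1 - M_0)/(6h_0) = -12/5. So S'(0) = 37/5.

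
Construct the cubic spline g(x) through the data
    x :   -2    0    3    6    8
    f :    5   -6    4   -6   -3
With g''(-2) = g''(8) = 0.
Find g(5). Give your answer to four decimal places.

-2.5185

Write M_i for g''(x_i). With h_i = 2, 3, 3, 2 and divided differences Δ_i = -11/2, 10/3, -10/3, 3/2, the continuity of g' gives the tridiagonal system
  2·M_0 + 10·M_1 + 3·M_2 = 6(Δ_1 - Δ_0) = 53
  3·M_1 + 12·M_2 + 3·M_3 = 6(Δ_2 - Δ_1) = -40
  3·M_2 + 10·M_3 + 2·M_4 = 6(Δ_3 - Δ_2) = 29
Natural end conditions: M_0 = M_4 = 0.
Forward elimination and back-substitution give M_0 = 0, M_1 = 36/5, M_2 = -19/3, M_3 = 24/5, M_4 = 0.
On [3, 6], g(x) = 4 + 3/5·(x - 3) - 19/6·(x - 3)² + 167/270·(x - 3)³.
With (x - 3) = 2: g(5) = -68/27.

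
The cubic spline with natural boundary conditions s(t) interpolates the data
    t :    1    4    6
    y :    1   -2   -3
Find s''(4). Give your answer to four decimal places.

0.3000

Write M_i for s''(x_i). With h_i = 3, 2 and divided differences Δ_i = -1, -1/2, the continuity of s' gives the tridiagonal system
  3·M_0 + 10·M_1 + 2·M_2 = 6(Δ_1 - Δ_0) = 3
Natural end conditions: M_0 = M_2 = 0.
Solving: M_0 = 0, M_1 = 3/10, M_2 = 0.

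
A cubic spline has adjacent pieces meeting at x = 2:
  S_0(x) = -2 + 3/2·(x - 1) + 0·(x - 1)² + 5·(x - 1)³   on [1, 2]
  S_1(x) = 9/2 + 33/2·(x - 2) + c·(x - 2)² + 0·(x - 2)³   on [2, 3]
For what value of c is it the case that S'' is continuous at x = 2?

S_0''(x) = 0 + 30·(x - 1), so S_0''(2) = 30. On the right, S_1''(2) = 2c, so c = 15.

15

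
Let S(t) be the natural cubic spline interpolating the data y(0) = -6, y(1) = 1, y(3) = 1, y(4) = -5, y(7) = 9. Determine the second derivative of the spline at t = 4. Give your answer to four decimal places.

Let m_i = S''(x_i). Step sizes h_i = 1, 2, 1, 3; slopes of the chords Δ_i = (y_(i+1) - y_i)/h_i = 7, 0, -6, 14/3.
  1·m_0 + 6·m_1 + 2·m_2 = 6(Δ_1 - Δ_0) = -42
  2·m_1 + 6·m_2 + 1·m_3 = 6(Δ_2 - Δ_1) = -36
  1·m_2 + 8·m_3 + 3·m_4 = 6(Δ_3 - Δ_2) = 64
Natural end conditions: m_0 = m_4 = 0.
Hence m_0 = 0, m_1 = -127/25, m_2 = -144/25, m_3 = 218/25, m_4 = 0.

8.7200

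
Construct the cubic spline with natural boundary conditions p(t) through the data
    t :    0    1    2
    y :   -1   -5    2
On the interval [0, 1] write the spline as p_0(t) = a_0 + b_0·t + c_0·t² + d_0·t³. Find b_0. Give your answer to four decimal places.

Put σ_i = p'' at the i-th knot. Here h = (1, 1) and Δ = (-4, 7), so the interior equations h_(i-1)·σ_(i-1) + 2(h_(i-1)+h_i)·σ_i + h_i·σ_(i+1) = 6(Δ_i − Δ_(i-1)) read
  1·σ_0 + 4·σ_1 + 1·σ_2 = 6(Δ_1 - Δ_0) = 66
Natural end conditions: σ_0 = σ_2 = 0.
Solving: σ_0 = 0, σ_1 = 33/2, σ_2 = 0.
On [0, 1], with p_0(t) = a_0 + b_0·t + c_0·t² + d_0·t³: c_0 = σ_0/2 = 0, d_0 = (σ_1 - σ_0)/(6h_0) = 11/4, b_0 = Δ_0 - h_0(2σ_0 + σ_1)/6 = -27/4.

-6.7500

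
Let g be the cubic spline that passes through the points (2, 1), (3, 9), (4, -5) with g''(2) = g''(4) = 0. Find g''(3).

Let M_i = g''(x_i). Step sizes h_i = 1, 1; slopes of the chords Δ_i = (y_(i+1) - y_i)/h_i = 8, -14.
  1·M_0 + 4·M_1 + 1·M_2 = 6(Δ_1 - Δ_0) = -132
Natural end conditions: M_0 = M_2 = 0.
Forward elimination and back-substitution give M_0 = 0, M_1 = -33, M_2 = 0.

-33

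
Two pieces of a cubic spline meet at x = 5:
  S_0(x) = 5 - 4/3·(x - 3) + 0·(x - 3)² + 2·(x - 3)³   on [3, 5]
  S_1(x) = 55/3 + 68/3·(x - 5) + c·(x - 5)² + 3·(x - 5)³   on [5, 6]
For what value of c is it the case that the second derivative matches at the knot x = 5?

S_0''(x) = 0 + 12·(x - 3), so S_0''(5) = 24. On the right, S_1''(5) = 2c, so c = 12.

12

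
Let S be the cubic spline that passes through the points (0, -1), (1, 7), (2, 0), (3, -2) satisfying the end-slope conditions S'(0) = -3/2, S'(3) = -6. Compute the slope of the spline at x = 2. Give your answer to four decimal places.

-5.9000

Put M_i = S'' at the i-th knot. Here h = (1, 1, 1) and Δ = (8, -7, -2), so the interior equations h_(i-1)·M_(i-1) + 2(h_(i-1)+h_i)·M_i + h_i·M_(i+1) = 6(Δ_i − Δ_(i-1)) read
  1·M_0 + 4·M_1 + 1·M_2 = 6(Δ_1 - Δ_0) = -90
  1·M_1 + 4·M_2 + 1·M_3 = 6(Δ_2 - Δ_1) = 30
Clamped end conditions give two more equations: 2h_0·M_0 + h_0·M_1 = 6(Δ_0 - S'(0)) = 57 and h_2·M_2 + 2h_2·M_3 = 6(S'(3) - Δ_2) = -24.
Solving the tridiagonal system: M_0 = 244/5, M_1 = -203/5, M_2 = 118/5, M_3 = -119/5.
On [2, 3], S'(x) = b_2 + 2c_2·(x - 2) + 3d_2·(x - 2)² with b_2 = Δ_2 - h_2(2M_2 + M_3)/6 = -59/10, c_2 = M_2/2 = 59/5, d_2 = (M_3 - M_2)/(6h_2) = -79/10. So S'(2) = -59/10.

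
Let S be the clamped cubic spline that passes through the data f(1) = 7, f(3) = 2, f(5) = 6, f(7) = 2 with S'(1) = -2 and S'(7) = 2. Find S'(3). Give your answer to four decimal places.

0.2667

Put m_i = S'' at the i-th knot. Here h = (2, 2, 2) and Δ = (-5/2, 2, -2), so the interior equations h_(i-1)·m_(i-1) + 2(h_(i-1)+h_i)·m_i + h_i·m_(i+1) = 6(Δ_i − Δ_(i-1)) read
  2·m_0 + 8·m_1 + 2·m_2 = 6(Δ_1 - Δ_0) = 27
  2·m_1 + 8·m_2 + 2·m_3 = 6(Δ_2 - Δ_1) = -24
Clamped end conditions give two more equations: 2h_0·m_0 + h_0·m_1 = 6(Δ_0 - S'(1)) = -3 and h_2·m_2 + 2h_2·m_3 = 6(S'(7) - Δ_2) = 24.
Solving: m_0 = -113/30, m_1 = 181/30, m_2 = -103/15, m_3 = 283/30.
On [3, 5], S'(x) = b_1 + 2c_1·(x - 3) + 3d_1·(x - 3)² with b_1 = Δ_1 - h_1(2m_1 + m_2)/6 = 4/15, c_1 = m_1/2 = 181/60, d_1 = (m_2 - m_1)/(6h_1) = -43/40. So S'(3) = 4/15.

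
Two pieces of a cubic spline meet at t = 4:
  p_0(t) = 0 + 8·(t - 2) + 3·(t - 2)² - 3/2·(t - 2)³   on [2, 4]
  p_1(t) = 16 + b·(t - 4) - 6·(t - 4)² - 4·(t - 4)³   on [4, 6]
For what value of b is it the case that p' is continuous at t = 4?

2

p_0'(t) = 8 + 6·(t - 2) - 9/2·(t - 2)², so p_0'(4) = 2. On the right, p_1'(4) = b, so b = 2.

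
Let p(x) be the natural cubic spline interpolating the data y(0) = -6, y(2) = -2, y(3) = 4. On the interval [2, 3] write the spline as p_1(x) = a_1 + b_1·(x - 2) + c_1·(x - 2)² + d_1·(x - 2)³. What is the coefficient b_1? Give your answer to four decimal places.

4.6667

With σ_i denoting the second derivative at x_i, h_i = 2, 1, and Δ_i = (y_(i+1) − y_i)/h_i = 2, 6:
  2·σ_0 + 6·σ_1 + 1·σ_2 = 6(Δ_1 - Δ_0) = 24
Natural end conditions: σ_0 = σ_2 = 0.
Forward elimination and back-substitution give σ_0 = 0, σ_1 = 4, σ_2 = 0.
On [2, 3], with p_1(x) = a_1 + b_1·(x - 2) + c_1·(x - 2)² + d_1·(x - 2)³: c_1 = σ_1/2 = 2, d_1 = (σ_2 - σ_1)/(6h_1) = -2/3, b_1 = Δ_1 - h_1(2σ_1 + σ_2)/6 = 14/3.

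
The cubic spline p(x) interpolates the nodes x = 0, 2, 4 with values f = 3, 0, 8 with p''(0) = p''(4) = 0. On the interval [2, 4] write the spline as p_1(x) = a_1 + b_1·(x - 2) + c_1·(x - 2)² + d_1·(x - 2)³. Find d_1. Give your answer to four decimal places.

-0.3438

Let σ_i = p''(x_i). Step sizes h_i = 2, 2; slopes of the chords Δ_i = (y_(i+1) - y_i)/h_i = -3/2, 4.
  2·σ_0 + 8·σ_1 + 2·σ_2 = 6(Δ_1 - Δ_0) = 33
Natural end conditions: σ_0 = σ_2 = 0.
Solving the tridiagonal system: σ_0 = 0, σ_1 = 33/8, σ_2 = 0.
On [2, 4], with p_1(x) = a_1 + b_1·(x - 2) + c_1·(x - 2)² + d_1·(x - 2)³: c_1 = σ_1/2 = 33/16, d_1 = (σ_2 - σ_1)/(6h_1) = -11/32, b_1 = Δ_1 - h_1(2σ_1 + σ_2)/6 = 5/4.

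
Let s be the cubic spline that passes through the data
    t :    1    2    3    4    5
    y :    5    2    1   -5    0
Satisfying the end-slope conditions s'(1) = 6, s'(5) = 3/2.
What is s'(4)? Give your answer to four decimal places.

-0.0268

With m_i denoting the second derivative at x_i, h_i = 1, 1, 1, 1, and Δ_i = (y_(i+1) − y_i)/h_i = -3, -1, -6, 5:
  1·m_0 + 4·m_1 + 1·m_2 = 6(Δ_1 - Δ_0) = 12
  1·m_1 + 4·m_2 + 1·m_3 = 6(Δ_2 - Δ_1) = -30
  1·m_2 + 4·m_3 + 1·m_4 = 6(Δ_3 - Δ_2) = 66
Clamped end conditions give two more equations: 2h_0·m_0 + h_0·m_1 = 6(Δ_0 - s'(1)) = -54 and h_3·m_3 + 2h_3·m_4 = 6(s'(5) - Δ_3) = -21.
Solving: m_0 = -1971/56, m_1 = 459/28, m_2 = -147/8, m_3 = 759/28, m_4 = -1347/56.
On [4, 5], s'(t) = b_3 + 2c_3·(t - 4) + 3d_3·(t - 4)² with b_3 = Δ_3 - h_3(2m_3 + m_4)/6 = -3/112, c_3 = m_3/2 = 759/56, d_3 = (m_4 - m_3)/(6h_3) = -955/112. So s'(4) = -3/112.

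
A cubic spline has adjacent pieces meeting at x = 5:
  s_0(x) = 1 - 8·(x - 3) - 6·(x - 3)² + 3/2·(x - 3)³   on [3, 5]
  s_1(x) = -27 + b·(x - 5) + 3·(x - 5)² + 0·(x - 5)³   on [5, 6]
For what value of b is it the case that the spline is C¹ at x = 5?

-14

s_0'(x) = -8 - 12·(x - 3) + 9/2·(x - 3)², so s_0'(5) = -14. On the right, s_1'(5) = b, so b = -14.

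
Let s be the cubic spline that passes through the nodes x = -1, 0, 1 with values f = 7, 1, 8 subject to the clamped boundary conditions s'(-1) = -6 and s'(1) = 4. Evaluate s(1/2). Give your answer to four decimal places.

4.1563

Let σ_i = s''(x_i). Step sizes h_i = 1, 1; slopes of the chords Δ_i = (y_(i+1) - y_i)/h_i = -6, 7.
  1·σ_0 + 4·σ_1 + 1·σ_2 = 6(Δ_1 - Δ_0) = 78
Clamped end conditions give two more equations: 2h_0·σ_0 + h_0·σ_1 = 6(Δ_0 - s'(-1)) = 0 and h_1·σ_1 + 2h_1·σ_2 = 6(s'(1) - Δ_1) = -18.
Solving: σ_0 = -29/2, σ_1 = 29, σ_2 = -47/2.
On [0, 1], s(x) = 1 + 5/4·x + 29/2·x² - 35/4·x³.
With x = 1/2: s(1/2) = 133/32.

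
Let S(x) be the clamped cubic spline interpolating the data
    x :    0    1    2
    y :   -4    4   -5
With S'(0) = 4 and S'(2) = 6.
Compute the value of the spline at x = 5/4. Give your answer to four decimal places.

1.8555

With σ_i denoting the second derivative at x_i, h_i = 1, 1, and Δ_i = (y_(i+1) − y_i)/h_i = 8, -9:
  1·σ_0 + 4·σ_1 + 1·σ_2 = 6(Δ_1 - Δ_0) = -102
Clamped end conditions give two more equations: 2h_0·σ_0 + h_0·σ_1 = 6(Δ_0 - S'(0)) = 24 and h_1·σ_1 + 2h_1·σ_2 = 6(S'(2) - Δ_1) = 90.
Solving: σ_0 = 77/2, σ_1 = -53, σ_2 = 143/2.
On [1, 2], S(x) = 4 - 13/4·(x - 1) - 53/2·(x - 1)² + 83/4·(x - 1)³.
With (x - 1) = 1/4: S(5/4) = 475/256.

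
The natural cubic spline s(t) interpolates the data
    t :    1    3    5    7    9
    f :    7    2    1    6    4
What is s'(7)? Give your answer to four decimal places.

Let M_i = s''(x_i). Step sizes h_i = 2, 2, 2, 2; slopes of the chords Δ_i = (y_(i+1) - y_i)/h_i = -5/2, -1/2, 5/2, -1.
  2·M_0 + 8·M_1 + 2·M_2 = 6(Δ_1 - Δ_0) = 12
  2·M_1 + 8·M_2 + 2·M_3 = 6(Δ_2 - Δ_1) = 18
  2·M_2 + 8·M_3 + 2·M_4 = 6(Δ_3 - Δ_2) = -21
Natural end conditions: M_0 = M_4 = 0.
Solving: M_0 = 0, M_1 = 87/112, M_2 = 81/28, M_3 = -375/112, M_4 = 0.
On [7, 9], s'(t) = b_3 + 2c_3·(t - 7) + 3d_3·(t - 7)² with b_3 = Δ_3 - h_3(2M_3 + M_4)/6 = 69/56, c_3 = M_3/2 = -375/224, d_3 = (M_4 - M_3)/(6h_3) = 125/448. So s'(7) = 69/56.

1.2321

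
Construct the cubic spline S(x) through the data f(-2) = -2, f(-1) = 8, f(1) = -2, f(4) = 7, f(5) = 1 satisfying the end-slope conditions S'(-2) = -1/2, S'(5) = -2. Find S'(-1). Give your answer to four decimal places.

8.3919

Put M_i = S'' at the i-th knot. Here h = (1, 2, 3, 1) and Δ = (10, -5, 3, -6), so the interior equations h_(i-1)·M_(i-1) + 2(h_(i-1)+h_i)·M_i + h_i·M_(i+1) = 6(Δ_i − Δ_(i-1)) read
  1·M_0 + 6·M_1 + 2·M_2 = 6(Δ_1 - Δ_0) = -90
  2·M_1 + 10·M_2 + 3·M_3 = 6(Δ_2 - Δ_1) = 48
  3·M_2 + 8·M_3 + 1·M_4 = 6(Δ_3 - Δ_2) = -54
Clamped end conditions give two more equations: 2h_0·M_0 + h_0·M_1 = 6(Δ_0 - S'(-2)) = 63 and h_3·M_3 + 2h_3·M_4 = 6(S'(5) - Δ_3) = 24.
Solving the tridiagonal system: M_0 = 1673/37, M_1 = -1015/37, M_2 = 1087/74, M_3 = -543/37, M_4 = 1431/74.
On [-1, 1], S'(x) = b_1 + 2c_1·(x + 1) + 3d_1·(x + 1)² with b_1 = Δ_1 - h_1(2M_1 + M_2)/6 = 621/74, c_1 = M_1/2 = -1015/74, d_1 = (M_2 - M_1)/(6h_1) = 1039/296. So S'(-1) = 621/74.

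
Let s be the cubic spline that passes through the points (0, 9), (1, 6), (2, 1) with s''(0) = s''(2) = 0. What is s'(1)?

Let M_i = s''(x_i). Step sizes h_i = 1, 1; slopes of the chords Δ_i = (y_(i+1) - y_i)/h_i = -3, -5.
  1·M_0 + 4·M_1 + 1·M_2 = 6(Δ_1 - Δ_0) = -12
Natural end conditions: M_0 = M_2 = 0.
Solving: M_0 = 0, M_1 = -3, M_2 = 0.
On [1, 2], s'(x) = b_1 + 2c_1·(x - 1) + 3d_1·(x - 1)² with b_1 = Δ_1 - h_1(2M_1 + M_2)/6 = -4, c_1 = M_1/2 = -3/2, d_1 = (M_2 - M_1)/(6h_1) = 1/2. So s'(1) = -4.

-4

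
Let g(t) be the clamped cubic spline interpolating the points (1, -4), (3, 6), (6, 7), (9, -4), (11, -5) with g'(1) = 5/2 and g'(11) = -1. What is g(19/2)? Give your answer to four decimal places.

With M_i denoting the second derivative at x_i, h_i = 2, 3, 3, 2, and Δ_i = (y_(i+1) − y_i)/h_i = 5, 1/3, -11/3, -1/2:
  2·M_0 + 10·M_1 + 3·M_2 = 6(Δ_1 - Δ_0) = -28
  3·M_1 + 12·M_2 + 3·M_3 = 6(Δ_2 - Δ_1) = -24
  3·M_2 + 10·M_3 + 2·M_4 = 6(Δ_3 - Δ_2) = 19
Clamped end conditions give two more equations: 2h_0·M_0 + h_0·M_1 = 6(Δ_0 - g'(1)) = 15 and h_3·M_3 + 2h_3·M_4 = 6(g'(11) - Δ_3) = -3.
Solving: M_0 = 973/180, M_1 = -149/45, M_2 = -19/10, M_3 = 131/45, M_4 = -397/180.
On [9, 11], g(t) = -4 - 307/180·(t - 9) + 131/90·(t - 9)² - 307/720·(t - 9)³.
With (t - 9) = 1/2: g(19/2) = -2907/640.

-4.5422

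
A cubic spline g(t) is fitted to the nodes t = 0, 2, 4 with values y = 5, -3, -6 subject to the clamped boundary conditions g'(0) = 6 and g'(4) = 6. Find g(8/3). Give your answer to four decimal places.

Put M_i = g'' at the i-th knot. Here h = (2, 2) and Δ = (-4, -3/2), so the interior equations h_(i-1)·M_(i-1) + 2(h_(i-1)+h_i)·M_i + h_i·M_(i+1) = 6(Δ_i − Δ_(i-1)) read
  2·M_0 + 8·M_1 + 2·M_2 = 6(Δ_1 - Δ_0) = 15
Clamped end conditions give two more equations: 2h_0·M_0 + h_0·M_1 = 6(Δ_0 - g'(0)) = -60 and h_1·M_1 + 2h_1·M_2 = 6(g'(4) - Δ_1) = 45.
Solving the tridiagonal system: M_0 = -135/8, M_1 = 15/4, M_2 = 75/8.
On [2, 4], g(t) = -3 - 57/8·(t - 2) + 15/8·(t - 2)² + 15/32·(t - 2)³.
With (t - 2) = 2/3: g(8/3) = -61/9.

-6.7778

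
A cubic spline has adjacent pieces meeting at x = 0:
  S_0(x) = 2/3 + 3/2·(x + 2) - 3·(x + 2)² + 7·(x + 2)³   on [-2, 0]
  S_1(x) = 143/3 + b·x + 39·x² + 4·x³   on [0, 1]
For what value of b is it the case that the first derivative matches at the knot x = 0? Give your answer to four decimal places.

73.5000

S_0'(x) = 3/2 - 6·(x + 2) + 21·(x + 2)², so S_0'(0) = 147/2. On the right, S_1'(0) = b, so b = 147/2.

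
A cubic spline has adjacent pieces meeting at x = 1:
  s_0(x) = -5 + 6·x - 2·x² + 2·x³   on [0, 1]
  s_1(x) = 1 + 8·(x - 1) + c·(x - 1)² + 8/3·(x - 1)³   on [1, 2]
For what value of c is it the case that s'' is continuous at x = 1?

s_0''(x) = -4 + 12·x, so s_0''(1) = 8. On the right, s_1''(1) = 2c, so c = 4.

4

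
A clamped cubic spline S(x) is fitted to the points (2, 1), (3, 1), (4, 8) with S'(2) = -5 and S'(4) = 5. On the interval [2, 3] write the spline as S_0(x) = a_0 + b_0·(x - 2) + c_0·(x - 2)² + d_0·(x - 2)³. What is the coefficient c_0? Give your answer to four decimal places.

4.7500

Put σ_i = S'' at the i-th knot. Here h = (1, 1) and Δ = (0, 7), so the interior equations h_(i-1)·σ_(i-1) + 2(h_(i-1)+h_i)·σ_i + h_i·σ_(i+1) = 6(Δ_i − Δ_(i-1)) read
  1·σ_0 + 4·σ_1 + 1·σ_2 = 6(Δ_1 - Δ_0) = 42
Clamped end conditions give two more equations: 2h_0·σ_0 + h_0·σ_1 = 6(Δ_0 - S'(2)) = 30 and h_1·σ_1 + 2h_1·σ_2 = 6(S'(4) - Δ_1) = -12.
Solving the tridiagonal system: σ_0 = 19/2, σ_1 = 11, σ_2 = -23/2.
On [2, 3], with S_0(x) = a_0 + b_0·(x - 2) + c_0·(x - 2)² + d_0·(x - 2)³: c_0 = σ_0/2 = 19/4, d_0 = (σ_1 - σ_0)/(6h_0) = 1/4, b_0 = Δ_0 - h_0(2σ_0 + σ_1)/6 = -5.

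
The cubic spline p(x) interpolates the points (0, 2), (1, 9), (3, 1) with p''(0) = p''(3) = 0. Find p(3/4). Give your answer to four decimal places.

Let M_i = p''(x_i). Step sizes h_i = 1, 2; slopes of the chords Δ_i = (y_(i+1) - y_i)/h_i = 7, -4.
  1·M_0 + 6·M_1 + 2·M_2 = 6(Δ_1 - Δ_0) = -66
Natural end conditions: M_0 = M_2 = 0.
Solving the tridiagonal system: M_0 = 0, M_1 = -11, M_2 = 0.
On [0, 1], p(x) = 2 + 53/6·x + 0·x² - 11/6·x³.
With x = 3/4: p(3/4) = 1005/128.

7.8516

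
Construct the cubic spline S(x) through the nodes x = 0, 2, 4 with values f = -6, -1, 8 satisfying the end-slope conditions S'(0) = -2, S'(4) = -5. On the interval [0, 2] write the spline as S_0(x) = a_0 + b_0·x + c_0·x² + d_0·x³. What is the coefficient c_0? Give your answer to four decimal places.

Let σ_i = S''(x_i). Step sizes h_i = 2, 2; slopes of the chords Δ_i = (y_(i+1) - y_i)/h_i = 5/2, 9/2.
  2·σ_0 + 8·σ_1 + 2·σ_2 = 6(Δ_1 - Δ_0) = 12
Clamped end conditions give two more equations: 2h_0·σ_0 + h_0·σ_1 = 6(Δ_0 - S'(0)) = 27 and h_1·σ_1 + 2h_1·σ_2 = 6(S'(4) - Δ_1) = -57.
Solving the tridiagonal system: σ_0 = 9/2, σ_1 = 9/2, σ_2 = -33/2.
On [0, 2], with S_0(x) = a_0 + b_0·x + c_0·x² + d_0·x³: c_0 = σ_0/2 = 9/4, d_0 = (σ_1 - σ_0)/(6h_0) = 0, b_0 = Δ_0 - h_0(2σ_0 + σ_1)/6 = -2.

2.2500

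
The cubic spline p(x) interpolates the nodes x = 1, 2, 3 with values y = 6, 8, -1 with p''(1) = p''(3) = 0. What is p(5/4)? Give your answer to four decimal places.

7.1445

Put M_i = p'' at the i-th knot. Here h = (1, 1) and Δ = (2, -9), so the interior equations h_(i-1)·M_(i-1) + 2(h_(i-1)+h_i)·M_i + h_i·M_(i+1) = 6(Δ_i − Δ_(i-1)) read
  1·M_0 + 4·M_1 + 1·M_2 = 6(Δ_1 - Δ_0) = -66
Natural end conditions: M_0 = M_2 = 0.
Hence M_0 = 0, M_1 = -33/2, M_2 = 0.
On [1, 2], p(x) = 6 + 19/4·(x - 1) + 0·(x - 1)² - 11/4·(x - 1)³.
With (x - 1) = 1/4: p(5/4) = 1829/256.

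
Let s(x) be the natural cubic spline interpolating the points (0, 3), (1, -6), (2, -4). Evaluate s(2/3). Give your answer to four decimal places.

Write m_i for s''(x_i). With h_i = 1, 1 and divided differences Δ_i = -9, 2, the continuity of s' gives the tridiagonal system
  1·m_0 + 4·m_1 + 1·m_2 = 6(Δ_1 - Δ_0) = 66
Natural end conditions: m_0 = m_2 = 0.
Solving the tridiagonal system: m_0 = 0, m_1 = 33/2, m_2 = 0.
On [0, 1], s(x) = 3 - 47/4·x + 0·x² + 11/4·x³.
With x = 2/3: s(2/3) = -217/54.

-4.0185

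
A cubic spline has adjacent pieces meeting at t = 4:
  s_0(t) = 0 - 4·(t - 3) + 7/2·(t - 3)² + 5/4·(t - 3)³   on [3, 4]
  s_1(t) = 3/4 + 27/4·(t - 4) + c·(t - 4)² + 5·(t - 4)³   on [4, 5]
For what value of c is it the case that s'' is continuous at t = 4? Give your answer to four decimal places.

s_0''(t) = 7 + 15/2·(t - 3), so s_0''(4) = 29/2. On the right, s_1''(4) = 2c, so c = 29/4.

7.2500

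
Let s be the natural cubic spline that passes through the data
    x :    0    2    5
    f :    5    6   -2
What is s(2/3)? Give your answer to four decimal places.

With M_i denoting the second derivative at x_i, h_i = 2, 3, and Δ_i = (y_(i+1) − y_i)/h_i = 1/2, -8/3:
  2·M_0 + 10·M_1 + 3·M_2 = 6(Δ_1 - Δ_0) = -19
Natural end conditions: M_0 = M_2 = 0.
Forward elimination and back-substitution give M_0 = 0, M_1 = -19/10, M_2 = 0.
On [0, 2], s(x) = 5 + 17/15·x + 0·x² - 19/120·x³.
With x = 2/3: s(2/3) = 2312/405.

5.7086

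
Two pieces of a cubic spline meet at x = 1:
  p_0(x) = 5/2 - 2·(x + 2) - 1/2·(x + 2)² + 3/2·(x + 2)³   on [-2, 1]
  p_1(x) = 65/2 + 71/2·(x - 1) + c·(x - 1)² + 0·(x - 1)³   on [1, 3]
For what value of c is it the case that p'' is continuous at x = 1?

13

p_0''(x) = -1 + 9·(x + 2), so p_0''(1) = 26. On the right, p_1''(1) = 2c, so c = 13.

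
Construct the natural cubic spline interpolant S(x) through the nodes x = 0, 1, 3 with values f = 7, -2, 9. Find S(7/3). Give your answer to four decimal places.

2.4691

Put σ_i = S'' at the i-th knot. Here h = (1, 2) and Δ = (-9, 11/2), so the interior equations h_(i-1)·σ_(i-1) + 2(h_(i-1)+h_i)·σ_i + h_i·σ_(i+1) = 6(Δ_i − Δ_(i-1)) read
  1·σ_0 + 6·σ_1 + 2·σ_2 = 6(Δ_1 - Δ_0) = 87
Natural end conditions: σ_0 = σ_2 = 0.
Hence σ_0 = 0, σ_1 = 29/2, σ_2 = 0.
On [1, 3], S(x) = -2 - 25/6·(x - 1) + 29/4·(x - 1)² - 29/24·(x - 1)³.
With (x - 1) = 4/3: S(7/3) = 200/81.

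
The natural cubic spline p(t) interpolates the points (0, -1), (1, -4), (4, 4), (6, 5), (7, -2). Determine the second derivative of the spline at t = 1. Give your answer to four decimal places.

4.7411

With σ_i denoting the second derivative at x_i, h_i = 1, 3, 2, 1, and Δ_i = (y_(i+1) − y_i)/h_i = -3, 8/3, 1/2, -7:
  1·σ_0 + 8·σ_1 + 3·σ_2 = 6(Δ_1 - Δ_0) = 34
  3·σ_1 + 10·σ_2 + 2·σ_3 = 6(Δ_2 - Δ_1) = -13
  2·σ_2 + 6·σ_3 + 1·σ_4 = 6(Δ_3 - Δ_2) = -45
Natural end conditions: σ_0 = σ_4 = 0.
Solving the tridiagonal system: σ_0 = 0, σ_1 = 934/197, σ_2 = -258/197, σ_3 = -2783/394, σ_4 = 0.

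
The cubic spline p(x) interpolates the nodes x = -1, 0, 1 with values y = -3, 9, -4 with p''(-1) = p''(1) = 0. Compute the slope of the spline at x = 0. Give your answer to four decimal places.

-0.5000

Let M_i = p''(x_i). Step sizes h_i = 1, 1; slopes of the chords Δ_i = (y_(i+1) - y_i)/h_i = 12, -13.
  1·M_0 + 4·M_1 + 1·M_2 = 6(Δ_1 - Δ_0) = -150
Natural end conditions: M_0 = M_2 = 0.
Solving: M_0 = 0, M_1 = -75/2, M_2 = 0.
On [0, 1], p'(x) = b_1 + 2c_1·x + 3d_1·x² with b_1 = Δ_1 - h_1(2M_1 + M_2)/6 = -1/2, c_1 = M_1/2 = -75/4, d_1 = (M_2 - M_1)/(6h_1) = 25/4. So p'(0) = -1/2.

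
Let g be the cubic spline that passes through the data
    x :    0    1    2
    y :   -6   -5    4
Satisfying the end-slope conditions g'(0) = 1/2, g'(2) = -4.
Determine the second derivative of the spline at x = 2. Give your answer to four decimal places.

Put m_i = g'' at the i-th knot. Here h = (1, 1) and Δ = (1, 9), so the interior equations h_(i-1)·m_(i-1) + 2(h_(i-1)+h_i)·m_i + h_i·m_(i+1) = 6(Δ_i − Δ_(i-1)) read
  1·m_0 + 4·m_1 + 1·m_2 = 6(Δ_1 - Δ_0) = 48
Clamped end conditions give two more equations: 2h_0·m_0 + h_0·m_1 = 6(Δ_0 - g'(0)) = 3 and h_1·m_1 + 2h_1·m_2 = 6(g'(2) - Δ_1) = -78.
Solving: m_0 = -51/4, m_1 = 57/2, m_2 = -213/4.

-53.2500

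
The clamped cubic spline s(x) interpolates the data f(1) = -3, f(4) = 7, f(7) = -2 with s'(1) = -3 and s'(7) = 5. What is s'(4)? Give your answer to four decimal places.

-0.2500

With m_i denoting the second derivative at x_i, h_i = 3, 3, and Δ_i = (y_(i+1) − y_i)/h_i = 10/3, -3:
  3·m_0 + 12·m_1 + 3·m_2 = 6(Δ_1 - Δ_0) = -38
Clamped end conditions give two more equations: 2h_0·m_0 + h_0·m_1 = 6(Δ_0 - s'(1)) = 38 and h_1·m_1 + 2h_1·m_2 = 6(s'(7) - Δ_1) = 48.
Solving the tridiagonal system: m_0 = 65/6, m_1 = -9, m_2 = 25/2.
On [4, 7], s'(x) = b_1 + 2c_1·(x - 4) + 3d_1·(x - 4)² with b_1 = Δ_1 - h_1(2m_1 + m_2)/6 = -1/4, c_1 = m_1/2 = -9/2, d_1 = (m_2 - m_1)/(6h_1) = 43/36. So s'(4) = -1/4.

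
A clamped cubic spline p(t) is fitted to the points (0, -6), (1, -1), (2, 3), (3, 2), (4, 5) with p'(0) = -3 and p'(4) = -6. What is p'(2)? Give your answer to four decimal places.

-0.4286

Put M_i = p'' at the i-th knot. Here h = (1, 1, 1, 1) and Δ = (5, 4, -1, 3), so the interior equations h_(i-1)·M_(i-1) + 2(h_(i-1)+h_i)·M_i + h_i·M_(i+1) = 6(Δ_i − Δ_(i-1)) read
  1·M_0 + 4·M_1 + 1·M_2 = 6(Δ_1 - Δ_0) = -6
  1·M_1 + 4·M_2 + 1·M_3 = 6(Δ_2 - Δ_1) = -30
  1·M_2 + 4·M_3 + 1·M_4 = 6(Δ_3 - Δ_2) = 24
Clamped end conditions give two more equations: 2h_0·M_0 + h_0·M_1 = 6(Δ_0 - p'(0)) = 48 and h_3·M_3 + 2h_3·M_4 = 6(p'(4) - Δ_3) = -54.
Hence M_0 = 375/14, M_1 = -39/7, M_2 = -21/2, M_3 = 123/7, M_4 = -501/14.
On [2, 3], p'(t) = b_2 + 2c_2·(t - 2) + 3d_2·(t - 2)² with b_2 = Δ_2 - h_2(2M_2 + M_3)/6 = -3/7, c_2 = M_2/2 = -21/4, d_2 = (M_3 - M_2)/(6h_2) = 131/28. So p'(2) = -3/7.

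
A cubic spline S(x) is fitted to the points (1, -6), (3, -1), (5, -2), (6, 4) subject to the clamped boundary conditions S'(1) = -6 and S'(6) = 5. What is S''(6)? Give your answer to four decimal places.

Put m_i = S'' at the i-th knot. Here h = (2, 2, 1) and Δ = (5/2, -1/2, 6), so the interior equations h_(i-1)·m_(i-1) + 2(h_(i-1)+h_i)·m_i + h_i·m_(i+1) = 6(Δ_i − Δ_(i-1)) read
  2·m_0 + 8·m_1 + 2·m_2 = 6(Δ_1 - Δ_0) = -18
  2·m_1 + 6·m_2 + 1·m_3 = 6(Δ_2 - Δ_1) = 39
Clamped end conditions give two more equations: 2h_0·m_0 + h_0·m_1 = 6(Δ_0 - S'(1)) = 51 and h_2·m_2 + 2h_2·m_3 = 6(S'(6) - Δ_2) = -6.
Hence m_0 = 401/23, m_1 = -431/46, m_2 = 254/23, m_3 = -196/23.

-8.5217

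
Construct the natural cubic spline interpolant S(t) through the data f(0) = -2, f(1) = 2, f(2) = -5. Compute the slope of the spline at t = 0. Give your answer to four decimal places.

Write σ_i for S''(x_i). With h_i = 1, 1 and divided differences Δ_i = 4, -7, the continuity of S' gives the tridiagonal system
  1·σ_0 + 4·σ_1 + 1·σ_2 = 6(Δ_1 - Δ_0) = -66
Natural end conditions: σ_0 = σ_2 = 0.
Forward elimination and back-substitution give σ_0 = 0, σ_1 = -33/2, σ_2 = 0.
On [0, 1], S'(t) = b_0 + 2c_0·t + 3d_0·t² with b_0 = Δ_0 - h_0(2σ_0 + σ_1)/6 = 27/4, c_0 = σ_0/2 = 0, d_0 = (σ_1 - σ_0)/(6h_0) = -11/4. So S'(0) = 27/4.

6.7500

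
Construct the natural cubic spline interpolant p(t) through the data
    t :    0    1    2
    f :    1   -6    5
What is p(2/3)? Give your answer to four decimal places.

-5.3333

Let M_i = p''(x_i). Step sizes h_i = 1, 1; slopes of the chords Δ_i = (y_(i+1) - y_i)/h_i = -7, 11.
  1·M_0 + 4·M_1 + 1·M_2 = 6(Δ_1 - Δ_0) = 108
Natural end conditions: M_0 = M_2 = 0.
Solving the tridiagonal system: M_0 = 0, M_1 = 27, M_2 = 0.
On [0, 1], p(t) = 1 - 23/2·t + 0·t² + 9/2·t³.
With t = 2/3: p(2/3) = -16/3.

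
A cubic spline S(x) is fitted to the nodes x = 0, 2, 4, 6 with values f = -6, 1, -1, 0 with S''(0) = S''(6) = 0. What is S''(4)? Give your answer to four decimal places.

Let σ_i = S''(x_i). Step sizes h_i = 2, 2, 2; slopes of the chords Δ_i = (y_(i+1) - y_i)/h_i = 7/2, -1, 1/2.
  2·σ_0 + 8·σ_1 + 2·σ_2 = 6(Δ_1 - Δ_0) = -27
  2·σ_1 + 8·σ_2 + 2·σ_3 = 6(Δ_2 - Δ_1) = 9
Natural end conditions: σ_0 = σ_3 = 0.
Solving the tridiagonal system: σ_0 = 0, σ_1 = -39/10, σ_2 = 21/10, σ_3 = 0.

2.1000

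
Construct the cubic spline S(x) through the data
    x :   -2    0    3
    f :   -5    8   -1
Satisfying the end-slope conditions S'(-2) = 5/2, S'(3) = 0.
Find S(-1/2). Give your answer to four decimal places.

5.2750

Put m_i = S'' at the i-th knot. Here h = (2, 3) and Δ = (13/2, -3), so the interior equations h_(i-1)·m_(i-1) + 2(h_(i-1)+h_i)·m_i + h_i·m_(i+1) = 6(Δ_i − Δ_(i-1)) read
  2·m_0 + 10·m_1 + 3·m_2 = 6(Δ_1 - Δ_0) = -57
Clamped end conditions give two more equations: 2h_0·m_0 + h_0·m_1 = 6(Δ_0 - S'(-2)) = 24 and h_1·m_1 + 2h_1·m_2 = 6(S'(3) - Δ_1) = 18.
Hence m_0 = 56/5, m_1 = -52/5, m_2 = 41/5.
On [-2, 0], S(x) = -5 + 5/2·(x + 2) + 28/5·(x + 2)² - 9/5·(x + 2)³.
With (x + 2) = 3/2: S(-1/2) = 211/40.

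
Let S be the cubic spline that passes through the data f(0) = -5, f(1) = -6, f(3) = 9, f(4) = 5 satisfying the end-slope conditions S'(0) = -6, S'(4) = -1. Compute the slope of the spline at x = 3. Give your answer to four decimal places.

-0.7286

Put M_i = S'' at the i-th knot. Here h = (1, 2, 1) and Δ = (-1, 15/2, -4), so the interior equations h_(i-1)·M_(i-1) + 2(h_(i-1)+h_i)·M_i + h_i·M_(i+1) = 6(Δ_i − Δ_(i-1)) read
  1·M_0 + 6·M_1 + 2·M_2 = 6(Δ_1 - Δ_0) = 51
  2·M_1 + 6·M_2 + 1·M_3 = 6(Δ_2 - Δ_1) = -69
Clamped end conditions give two more equations: 2h_0·M_0 + h_0·M_1 = 6(Δ_0 - S'(0)) = 30 and h_2·M_2 + 2h_2·M_3 = 6(S'(4) - Δ_2) = 18.
Forward elimination and back-substitution give M_0 = 289/35, M_1 = 472/35, M_2 = -668/35, M_3 = 649/35.
On [3, 4], S'(x) = b_2 + 2c_2·(x - 3) + 3d_2·(x - 3)² with b_2 = Δ_2 - h_2(2M_2 + M_3)/6 = -51/70, c_2 = M_2/2 = -334/35, d_2 = (M_3 - M_2)/(6h_2) = 439/70. So S'(3) = -51/70.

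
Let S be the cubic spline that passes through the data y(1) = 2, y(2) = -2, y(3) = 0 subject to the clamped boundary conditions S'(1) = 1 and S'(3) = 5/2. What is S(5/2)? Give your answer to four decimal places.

Let σ_i = S''(x_i). Step sizes h_i = 1, 1; slopes of the chords Δ_i = (y_(i+1) - y_i)/h_i = -4, 2.
  1·σ_0 + 4·σ_1 + 1·σ_2 = 6(Δ_1 - Δ_0) = 36
Clamped end conditions give two more equations: 2h_0·σ_0 + h_0·σ_1 = 6(Δ_0 - S'(1)) = -30 and h_1·σ_1 + 2h_1·σ_2 = 6(S'(3) - Δ_1) = 3.
Hence σ_0 = -93/4, σ_1 = 33/2, σ_2 = -27/4.
On [2, 3], S(x) = -2 - 19/8·(x - 2) + 33/4·(x - 2)² - 31/8·(x - 2)³.
With (x - 2) = 1/2: S(5/2) = -103/64.

-1.6094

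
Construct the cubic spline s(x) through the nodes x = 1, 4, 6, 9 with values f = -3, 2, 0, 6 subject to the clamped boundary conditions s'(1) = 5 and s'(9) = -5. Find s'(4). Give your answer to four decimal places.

-1.4176

Write M_i for s''(x_i). With h_i = 3, 2, 3 and divided differences Δ_i = 5/3, -1, 2, the continuity of s' gives the tridiagonal system
  3·M_0 + 10·M_1 + 2·M_2 = 6(Δ_1 - Δ_0) = -16
  2·M_1 + 10·M_2 + 3·M_3 = 6(Δ_2 - Δ_1) = 18
Clamped end conditions give two more equations: 2h_0·M_0 + h_0·M_1 = 6(Δ_0 - s'(1)) = -20 and h_2·M_2 + 2h_2·M_3 = 6(s'(9) - Δ_2) = -42.
Solving the tridiagonal system: M_0 = -652/273, M_1 = -172/91, M_2 = 458/91, M_3 = -866/91.
On [4, 6], s'(x) = b_1 + 2c_1·(x - 4) + 3d_1·(x - 4)² with b_1 = Δ_1 - h_1(2M_1 + M_2)/6 = -129/91, c_1 = M_1/2 = -86/91, d_1 = (M_2 - M_1)/(6h_1) = 15/26. So s'(4) = -129/91.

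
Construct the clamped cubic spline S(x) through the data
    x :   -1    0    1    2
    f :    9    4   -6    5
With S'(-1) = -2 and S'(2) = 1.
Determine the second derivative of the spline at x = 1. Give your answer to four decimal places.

50.4000

Let M_i = S''(x_i). Step sizes h_i = 1, 1, 1; slopes of the chords Δ_i = (y_(i+1) - y_i)/h_i = -5, -10, 11.
  1·M_0 + 4·M_1 + 1·M_2 = 6(Δ_1 - Δ_0) = -30
  1·M_1 + 4·M_2 + 1·M_3 = 6(Δ_2 - Δ_1) = 126
Clamped end conditions give two more equations: 2h_0·M_0 + h_0·M_1 = 6(Δ_0 - S'(-1)) = -18 and h_2·M_2 + 2h_2·M_3 = 6(S'(2) - Δ_2) = -60.
Solving the tridiagonal system: M_0 = 6/5, M_1 = -102/5, M_2 = 252/5, M_3 = -276/5.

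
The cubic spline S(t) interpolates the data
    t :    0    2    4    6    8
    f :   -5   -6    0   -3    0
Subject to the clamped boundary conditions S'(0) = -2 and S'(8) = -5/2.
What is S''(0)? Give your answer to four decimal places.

With m_i denoting the second derivative at x_i, h_i = 2, 2, 2, 2, and Δ_i = (y_(i+1) − y_i)/h_i = -1/2, 3, -3/2, 3/2:
  2·m_0 + 8·m_1 + 2·m_2 = 6(Δ_1 - Δ_0) = 21
  2·m_1 + 8·m_2 + 2·m_3 = 6(Δ_2 - Δ_1) = -27
  2·m_2 + 8·m_3 + 2·m_4 = 6(Δ_3 - Δ_2) = 18
Clamped end conditions give two more equations: 2h_0·m_0 + h_0·m_1 = 6(Δ_0 - S'(0)) = 9 and h_3·m_3 + 2h_3·m_4 = 6(S'(8) - Δ_3) = -24.
Forward elimination and back-substitution give m_0 = 13/56, m_1 = 113/28, m_2 = -47/8, m_3 = 167/28, m_4 = -503/56.

0.2321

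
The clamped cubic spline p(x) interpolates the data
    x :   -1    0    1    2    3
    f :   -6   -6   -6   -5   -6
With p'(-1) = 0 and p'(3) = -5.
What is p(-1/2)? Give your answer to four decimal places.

With M_i denoting the second derivative at x_i, h_i = 1, 1, 1, 1, and Δ_i = (y_(i+1) − y_i)/h_i = 0, 0, 1, -1:
  1·M_0 + 4·M_1 + 1·M_2 = 6(Δ_1 - Δ_0) = 0
  1·M_1 + 4·M_2 + 1·M_3 = 6(Δ_2 - Δ_1) = 6
  1·M_2 + 4·M_3 + 1·M_4 = 6(Δ_3 - Δ_2) = -12
Clamped end conditions give two more equations: 2h_0·M_0 + h_0·M_1 = 6(Δ_0 - p'(-1)) = 0 and h_3·M_3 + 2h_3·M_4 = 6(p'(3) - Δ_3) = -24.
Solving the tridiagonal system: M_0 = 1/4, M_1 = -1/2, M_2 = 7/4, M_3 = -1/2, M_4 = -47/4.
On [-1, 0], p(x) = -6 + 0·(x + 1) + 1/8·(x + 1)² - 1/8·(x + 1)³.
With (x + 1) = 1/2: p(-1/2) = -383/64.

-5.9844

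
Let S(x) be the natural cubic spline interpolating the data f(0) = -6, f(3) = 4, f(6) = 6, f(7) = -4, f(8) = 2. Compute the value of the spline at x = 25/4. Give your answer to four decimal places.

Let M_i = S''(x_i). Step sizes h_i = 3, 3, 1, 1; slopes of the chords Δ_i = (y_(i+1) - y_i)/h_i = 10/3, 2/3, -10, 6.
  3·M_0 + 12·M_1 + 3·M_2 = 6(Δ_1 - Δ_0) = -16
  3·M_1 + 8·M_2 + 1·M_3 = 6(Δ_2 - Δ_1) = -64
  1·M_2 + 4·M_3 + 1·M_4 = 6(Δ_3 - Δ_2) = 96
Natural end conditions: M_0 = M_4 = 0.
Solving: M_0 = 0, M_1 = 5/3, M_2 = -12, M_3 = 27, M_4 = 0.
On [6, 7], S(x) = 6 - 21/2·(x - 6) - 6·(x - 6)² + 13/2·(x - 6)³.
With (x - 6) = 1/4: S(25/4) = 397/128.

3.1016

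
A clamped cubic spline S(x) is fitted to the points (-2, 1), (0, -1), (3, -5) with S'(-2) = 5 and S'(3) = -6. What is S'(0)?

With σ_i denoting the second derivative at x_i, h_i = 2, 3, and Δ_i = (y_(i+1) − y_i)/h_i = -1, -4/3:
  2·σ_0 + 10·σ_1 + 3·σ_2 = 6(Δ_1 - Δ_0) = -2
Clamped end conditions give two more equations: 2h_0·σ_0 + h_0·σ_1 = 6(Δ_0 - S'(-2)) = -36 and h_1·σ_1 + 2h_1·σ_2 = 6(S'(3) - Δ_1) = -28.
Solving: σ_0 = -11, σ_1 = 4, σ_2 = -20/3.
On [0, 3], S'(x) = b_1 + 2c_1·x + 3d_1·x² with b_1 = Δ_1 - h_1(2σ_1 + σ_2)/6 = -2, c_1 = σ_1/2 = 2, d_1 = (σ_2 - σ_1)/(6h_1) = -16/27. So S'(0) = -2.

-2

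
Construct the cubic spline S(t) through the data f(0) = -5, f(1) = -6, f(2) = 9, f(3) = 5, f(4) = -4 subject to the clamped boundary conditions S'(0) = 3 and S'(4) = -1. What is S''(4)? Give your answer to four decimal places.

Put M_i = S'' at the i-th knot. Here h = (1, 1, 1, 1) and Δ = (-1, 15, -4, -9), so the interior equations h_(i-1)·M_(i-1) + 2(h_(i-1)+h_i)·M_i + h_i·M_(i+1) = 6(Δ_i − Δ_(i-1)) read
  1·M_0 + 4·M_1 + 1·M_2 = 6(Δ_1 - Δ_0) = 96
  1·M_1 + 4·M_2 + 1·M_3 = 6(Δ_2 - Δ_1) = -114
  1·M_2 + 4·M_3 + 1·M_4 = 6(Δ_3 - Δ_2) = -30
Clamped end conditions give two more equations: 2h_0·M_0 + h_0·M_1 = 6(Δ_0 - S'(0)) = -24 and h_3·M_3 + 2h_3·M_4 = 6(S'(4) - Δ_3) = 48.
Solving the tridiagonal system: M_0 = -919/28, M_1 = 583/14, M_2 = -151/4, M_3 = -65/14, M_4 = 737/28.

26.3214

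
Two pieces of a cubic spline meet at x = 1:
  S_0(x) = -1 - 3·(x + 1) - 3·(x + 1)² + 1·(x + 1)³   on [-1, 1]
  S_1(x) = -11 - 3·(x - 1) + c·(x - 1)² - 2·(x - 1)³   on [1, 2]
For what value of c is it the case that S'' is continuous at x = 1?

3

S_0''(x) = -6 + 6·(x + 1), so S_0''(1) = 6. On the right, S_1''(1) = 2c, so c = 3.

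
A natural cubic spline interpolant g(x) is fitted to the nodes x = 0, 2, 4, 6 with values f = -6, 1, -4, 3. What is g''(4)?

6

With σ_i denoting the second derivative at x_i, h_i = 2, 2, 2, and Δ_i = (y_(i+1) − y_i)/h_i = 7/2, -5/2, 7/2:
  2·σ_0 + 8·σ_1 + 2·σ_2 = 6(Δ_1 - Δ_0) = -36
  2·σ_1 + 8·σ_2 + 2·σ_3 = 6(Δ_2 - Δ_1) = 36
Natural end conditions: σ_0 = σ_3 = 0.
Hence σ_0 = 0, σ_1 = -6, σ_2 = 6, σ_3 = 0.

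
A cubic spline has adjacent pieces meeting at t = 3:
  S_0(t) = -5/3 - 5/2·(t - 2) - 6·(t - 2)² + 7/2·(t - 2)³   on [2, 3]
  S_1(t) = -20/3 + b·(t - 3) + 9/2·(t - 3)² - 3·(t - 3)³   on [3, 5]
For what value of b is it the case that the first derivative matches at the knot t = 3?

S_0'(t) = -5/2 - 12·(t - 2) + 21/2·(t - 2)², so S_0'(3) = -4. On the right, S_1'(3) = b, so b = -4.

-4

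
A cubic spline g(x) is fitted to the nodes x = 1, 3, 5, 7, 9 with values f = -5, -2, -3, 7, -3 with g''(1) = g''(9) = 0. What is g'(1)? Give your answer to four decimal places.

2.6071

With M_i denoting the second derivative at x_i, h_i = 2, 2, 2, 2, and Δ_i = (y_(i+1) − y_i)/h_i = 3/2, -1/2, 5, -5:
  2·M_0 + 8·M_1 + 2·M_2 = 6(Δ_1 - Δ_0) = -12
  2·M_1 + 8·M_2 + 2·M_3 = 6(Δ_2 - Δ_1) = 33
  2·M_2 + 8·M_3 + 2·M_4 = 6(Δ_3 - Δ_2) = -60
Natural end conditions: M_0 = M_4 = 0.
Forward elimination and back-substitution give M_0 = 0, M_1 = -93/28, M_2 = 51/7, M_3 = -261/28, M_4 = 0.
On [1, 3], g'(x) = b_0 + 2c_0·(x - 1) + 3d_0·(x - 1)² with b_0 = Δ_0 - h_0(2M_0 + M_1)/6 = 73/28, c_0 = M_0/2 = 0, d_0 = (M_1 - M_0)/(6h_0) = -31/112. So g'(1) = 73/28.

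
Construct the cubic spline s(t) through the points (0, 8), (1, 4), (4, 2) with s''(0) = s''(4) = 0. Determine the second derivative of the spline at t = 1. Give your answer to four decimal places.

Let σ_i = s''(x_i). Step sizes h_i = 1, 3; slopes of the chords Δ_i = (y_(i+1) - y_i)/h_i = -4, -2/3.
  1·σ_0 + 8·σ_1 + 3·σ_2 = 6(Δ_1 - Δ_0) = 20
Natural end conditions: σ_0 = σ_2 = 0.
Solving: σ_0 = 0, σ_1 = 5/2, σ_2 = 0.

2.5000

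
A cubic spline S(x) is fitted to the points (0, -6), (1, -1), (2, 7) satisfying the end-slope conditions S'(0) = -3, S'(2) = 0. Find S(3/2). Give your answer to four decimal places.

4.3125

Put m_i = S'' at the i-th knot. Here h = (1, 1) and Δ = (5, 8), so the interior equations h_(i-1)·m_(i-1) + 2(h_(i-1)+h_i)·m_i + h_i·m_(i+1) = 6(Δ_i − Δ_(i-1)) read
  1·m_0 + 4·m_1 + 1·m_2 = 6(Δ_1 - Δ_0) = 18
Clamped end conditions give two more equations: 2h_0·m_0 + h_0·m_1 = 6(Δ_0 - S'(0)) = 48 and h_1·m_1 + 2h_1·m_2 = 6(S'(2) - Δ_1) = -48.
Solving the tridiagonal system: m_0 = 21, m_1 = 6, m_2 = -27.
On [1, 2], S(x) = -1 + 21/2·(x - 1) + 3·(x - 1)² - 11/2·(x - 1)³.
With (x - 1) = 1/2: S(3/2) = 69/16.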